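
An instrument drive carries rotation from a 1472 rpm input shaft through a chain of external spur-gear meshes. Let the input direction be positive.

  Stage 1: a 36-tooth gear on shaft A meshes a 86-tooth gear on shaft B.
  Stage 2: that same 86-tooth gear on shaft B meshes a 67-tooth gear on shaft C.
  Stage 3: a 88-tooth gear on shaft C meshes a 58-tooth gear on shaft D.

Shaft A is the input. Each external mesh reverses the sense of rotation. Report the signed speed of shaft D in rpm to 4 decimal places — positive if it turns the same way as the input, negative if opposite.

Stage 1 [36T→86T]: ω = 1472.0000×36/86 = 616.1860 rpm, dir flips to −; running = −616.1860
Stage 2 [86T→67T]: ω = 616.1860×86/67 = 790.9254 rpm, dir flips to +; running = +790.9254
Stage 3 [88T→58T]: ω = 790.9254×88/58 = 1200.0247 rpm, dir flips to −; running = −1200.0247

-1200.0247 rpm (opposite to input, |ω| = 1200.0247 rpm)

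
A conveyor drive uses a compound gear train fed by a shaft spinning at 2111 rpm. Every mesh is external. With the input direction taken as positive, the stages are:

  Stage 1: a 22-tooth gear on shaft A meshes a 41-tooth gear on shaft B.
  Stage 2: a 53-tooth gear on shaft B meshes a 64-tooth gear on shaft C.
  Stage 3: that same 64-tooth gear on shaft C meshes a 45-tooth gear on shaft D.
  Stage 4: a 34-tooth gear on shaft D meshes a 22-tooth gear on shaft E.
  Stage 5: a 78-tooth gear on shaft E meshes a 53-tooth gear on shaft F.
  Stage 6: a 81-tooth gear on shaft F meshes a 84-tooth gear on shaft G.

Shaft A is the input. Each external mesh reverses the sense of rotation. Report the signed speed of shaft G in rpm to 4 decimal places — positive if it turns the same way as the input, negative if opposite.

+2925.9784 rpm (same as input, |ω| = 2925.9784 rpm)

Stage 1 [22T→41T]: ω = 2111.0000×22/41 = 1132.7317 rpm, dir flips to −; running = −1132.7317
Stage 2 [53T→64T]: ω = 1132.7317×53/64 = 938.0434 rpm, dir flips to +; running = +938.0434
Stage 3 [64T→45T]: ω = 938.0434×64/45 = 1334.1062 rpm, dir flips to −; running = −1334.1062
Stage 4 [34T→22T]: ω = 1334.1062×34/22 = 2061.8005 rpm, dir flips to +; running = +2061.8005
Stage 5 [78T→53T]: ω = 2061.8005×78/53 = 3034.3480 rpm, dir flips to −; running = −3034.3480
Stage 6 [81T→84T]: ω = 3034.3480×81/84 = 2925.9784 rpm, dir flips to +; running = +2925.9784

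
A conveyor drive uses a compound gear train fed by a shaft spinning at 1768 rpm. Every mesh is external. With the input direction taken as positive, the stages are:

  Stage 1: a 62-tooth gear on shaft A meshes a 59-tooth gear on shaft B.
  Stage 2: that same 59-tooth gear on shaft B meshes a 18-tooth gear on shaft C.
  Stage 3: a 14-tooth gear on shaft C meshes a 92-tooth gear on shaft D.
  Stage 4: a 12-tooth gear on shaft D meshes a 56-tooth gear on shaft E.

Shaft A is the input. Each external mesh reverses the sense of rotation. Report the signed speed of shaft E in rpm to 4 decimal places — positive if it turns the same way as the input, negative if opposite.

+198.5797 rpm (same as input, |ω| = 198.5797 rpm)

Stage 1 [62T→59T]: ω = 1768.0000×62/59 = 1857.8983 rpm, dir flips to −; running = −1857.8983
Stage 2 [59T→18T]: ω = 1857.8983×59/18 = 6089.7778 rpm, dir flips to +; running = +6089.7778
Stage 3 [14T→92T]: ω = 6089.7778×14/92 = 926.7053 rpm, dir flips to −; running = −926.7053
Stage 4 [12T→56T]: ω = 926.7053×12/56 = 198.5797 rpm, dir flips to +; running = +198.5797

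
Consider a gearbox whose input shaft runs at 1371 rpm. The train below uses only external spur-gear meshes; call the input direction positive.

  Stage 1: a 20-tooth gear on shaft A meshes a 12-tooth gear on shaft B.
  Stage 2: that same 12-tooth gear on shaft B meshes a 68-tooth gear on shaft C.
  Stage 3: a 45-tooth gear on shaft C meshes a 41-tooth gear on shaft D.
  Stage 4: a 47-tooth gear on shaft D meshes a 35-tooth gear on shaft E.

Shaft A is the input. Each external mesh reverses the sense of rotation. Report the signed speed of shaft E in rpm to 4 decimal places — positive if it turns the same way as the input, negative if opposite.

+594.3154 rpm (same as input, |ω| = 594.3154 rpm)

Stage 1 [20T→12T]: ω = 1371.0000×20/12 = 2285.0000 rpm, dir flips to −; running = −2285.0000
Stage 2 [12T→68T]: ω = 2285.0000×12/68 = 403.2353 rpm, dir flips to +; running = +403.2353
Stage 3 [45T→41T]: ω = 403.2353×45/41 = 442.5753 rpm, dir flips to −; running = −442.5753
Stage 4 [47T→35T]: ω = 442.5753×47/35 = 594.3154 rpm, dir flips to +; running = +594.3154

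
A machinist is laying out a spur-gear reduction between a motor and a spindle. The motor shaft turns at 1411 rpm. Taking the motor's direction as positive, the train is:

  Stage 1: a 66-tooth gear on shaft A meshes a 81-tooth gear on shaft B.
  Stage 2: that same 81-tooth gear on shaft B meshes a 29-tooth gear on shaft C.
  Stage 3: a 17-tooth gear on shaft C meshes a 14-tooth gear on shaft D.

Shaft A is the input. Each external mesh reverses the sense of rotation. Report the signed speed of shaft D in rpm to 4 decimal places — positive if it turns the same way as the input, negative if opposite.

Stage 1 [66T→81T]: ω = 1411.0000×66/81 = 1149.7037 rpm, dir flips to −; running = −1149.7037
Stage 2 [81T→29T]: ω = 1149.7037×81/29 = 3211.2414 rpm, dir flips to +; running = +3211.2414
Stage 3 [17T→14T]: ω = 3211.2414×17/14 = 3899.3645 rpm, dir flips to −; running = −3899.3645

-3899.3645 rpm (opposite to input, |ω| = 3899.3645 rpm)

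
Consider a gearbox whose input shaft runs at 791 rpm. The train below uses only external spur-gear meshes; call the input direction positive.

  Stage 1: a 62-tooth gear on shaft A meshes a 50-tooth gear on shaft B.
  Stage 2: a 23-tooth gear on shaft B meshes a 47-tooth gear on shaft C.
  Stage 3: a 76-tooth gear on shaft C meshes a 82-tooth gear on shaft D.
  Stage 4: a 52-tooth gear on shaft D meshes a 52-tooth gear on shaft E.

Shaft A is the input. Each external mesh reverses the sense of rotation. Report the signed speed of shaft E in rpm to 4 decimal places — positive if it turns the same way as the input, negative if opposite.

Stage 1 [62T→50T]: ω = 791.0000×62/50 = 980.8400 rpm, dir flips to −; running = −980.8400
Stage 2 [23T→47T]: ω = 980.8400×23/47 = 479.9855 rpm, dir flips to +; running = +479.9855
Stage 3 [76T→82T]: ω = 479.9855×76/82 = 444.8646 rpm, dir flips to −; running = −444.8646
Stage 4 [52T→52T]: ω = 444.8646×52/52 = 444.8646 rpm, dir flips to +; running = +444.8646

+444.8646 rpm (same as input, |ω| = 444.8646 rpm)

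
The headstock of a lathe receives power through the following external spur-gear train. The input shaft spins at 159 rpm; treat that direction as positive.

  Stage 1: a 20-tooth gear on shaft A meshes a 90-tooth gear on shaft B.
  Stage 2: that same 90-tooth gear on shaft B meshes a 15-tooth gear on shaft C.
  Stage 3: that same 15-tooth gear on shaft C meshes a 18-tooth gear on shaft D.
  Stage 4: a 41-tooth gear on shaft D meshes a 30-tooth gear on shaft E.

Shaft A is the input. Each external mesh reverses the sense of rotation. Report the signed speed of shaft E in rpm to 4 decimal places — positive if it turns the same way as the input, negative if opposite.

+241.4444 rpm (same as input, |ω| = 241.4444 rpm)

Stage 1 [20T→90T]: ω = 159.0000×20/90 = 35.3333 rpm, dir flips to −; running = −35.3333
Stage 2 [90T→15T]: ω = 35.3333×90/15 = 212.0000 rpm, dir flips to +; running = +212.0000
Stage 3 [15T→18T]: ω = 212.0000×15/18 = 176.6667 rpm, dir flips to −; running = −176.6667
Stage 4 [41T→30T]: ω = 176.6667×41/30 = 241.4444 rpm, dir flips to +; running = +241.4444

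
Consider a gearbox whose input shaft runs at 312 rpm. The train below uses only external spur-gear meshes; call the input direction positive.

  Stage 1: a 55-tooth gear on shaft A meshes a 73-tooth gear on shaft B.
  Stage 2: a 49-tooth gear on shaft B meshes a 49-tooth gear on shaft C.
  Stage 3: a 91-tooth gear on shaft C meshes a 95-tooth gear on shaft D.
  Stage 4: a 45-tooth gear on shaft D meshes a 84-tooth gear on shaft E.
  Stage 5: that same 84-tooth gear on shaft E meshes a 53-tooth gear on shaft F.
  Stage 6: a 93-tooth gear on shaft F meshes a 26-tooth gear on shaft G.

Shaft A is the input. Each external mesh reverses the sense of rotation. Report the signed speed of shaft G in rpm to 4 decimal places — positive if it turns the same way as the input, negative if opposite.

+683.8462 rpm (same as input, |ω| = 683.8462 rpm)

Stage 1 [55T→73T]: ω = 312.0000×55/73 = 235.0685 rpm, dir flips to −; running = −235.0685
Stage 2 [49T→49T]: ω = 235.0685×49/49 = 235.0685 rpm, dir flips to +; running = +235.0685
Stage 3 [91T→95T]: ω = 235.0685×91/95 = 225.1709 rpm, dir flips to −; running = −225.1709
Stage 4 [45T→84T]: ω = 225.1709×45/84 = 120.6273 rpm, dir flips to +; running = +120.6273
Stage 5 [84T→53T]: ω = 120.6273×84/53 = 191.1828 rpm, dir flips to −; running = −191.1828
Stage 6 [93T→26T]: ω = 191.1828×93/26 = 683.8462 rpm, dir flips to +; running = +683.8462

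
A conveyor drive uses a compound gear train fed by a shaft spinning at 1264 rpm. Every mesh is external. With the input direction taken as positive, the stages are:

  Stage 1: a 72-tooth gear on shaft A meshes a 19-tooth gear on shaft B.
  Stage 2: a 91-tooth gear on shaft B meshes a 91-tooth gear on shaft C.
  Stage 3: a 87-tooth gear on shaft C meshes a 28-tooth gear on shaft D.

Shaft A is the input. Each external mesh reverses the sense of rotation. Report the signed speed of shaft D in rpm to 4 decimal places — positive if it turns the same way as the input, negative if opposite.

-14882.8872 rpm (opposite to input, |ω| = 14882.8872 rpm)

Stage 1 [72T→19T]: ω = 1264.0000×72/19 = 4789.8947 rpm, dir flips to −; running = −4789.8947
Stage 2 [91T→91T]: ω = 4789.8947×91/91 = 4789.8947 rpm, dir flips to +; running = +4789.8947
Stage 3 [87T→28T]: ω = 4789.8947×87/28 = 14882.8872 rpm, dir flips to −; running = −14882.8872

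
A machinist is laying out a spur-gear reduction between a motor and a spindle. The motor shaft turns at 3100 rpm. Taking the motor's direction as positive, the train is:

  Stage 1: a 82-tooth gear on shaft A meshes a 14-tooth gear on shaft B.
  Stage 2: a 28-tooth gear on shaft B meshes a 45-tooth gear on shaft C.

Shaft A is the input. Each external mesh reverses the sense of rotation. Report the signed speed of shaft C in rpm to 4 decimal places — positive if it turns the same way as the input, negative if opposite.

Stage 1 [82T→14T]: ω = 3100.0000×82/14 = 18157.1429 rpm, dir flips to −; running = −18157.1429
Stage 2 [28T→45T]: ω = 18157.1429×28/45 = 11297.7778 rpm, dir flips to +; running = +11297.7778

+11297.7778 rpm (same as input, |ω| = 11297.7778 rpm)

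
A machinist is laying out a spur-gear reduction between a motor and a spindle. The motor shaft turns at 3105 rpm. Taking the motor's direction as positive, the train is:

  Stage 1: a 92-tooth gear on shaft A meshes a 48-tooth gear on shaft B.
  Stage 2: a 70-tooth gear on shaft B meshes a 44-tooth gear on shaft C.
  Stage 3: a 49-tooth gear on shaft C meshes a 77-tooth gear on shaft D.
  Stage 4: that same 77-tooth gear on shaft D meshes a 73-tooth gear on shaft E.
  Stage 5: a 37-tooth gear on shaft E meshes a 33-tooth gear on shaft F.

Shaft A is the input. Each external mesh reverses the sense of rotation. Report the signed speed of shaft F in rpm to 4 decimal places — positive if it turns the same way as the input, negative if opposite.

Stage 1 [92T→48T]: ω = 3105.0000×92/48 = 5951.2500 rpm, dir flips to −; running = −5951.2500
Stage 2 [70T→44T]: ω = 5951.2500×70/44 = 9467.8977 rpm, dir flips to +; running = +9467.8977
Stage 3 [49T→77T]: ω = 9467.8977×49/77 = 6025.0258 rpm, dir flips to −; running = −6025.0258
Stage 4 [77T→73T]: ω = 6025.0258×77/73 = 6355.1642 rpm, dir flips to +; running = +6355.1642
Stage 5 [37T→33T]: ω = 6355.1642×37/33 = 7125.4872 rpm, dir flips to −; running = −7125.4872

-7125.4872 rpm (opposite to input, |ω| = 7125.4872 rpm)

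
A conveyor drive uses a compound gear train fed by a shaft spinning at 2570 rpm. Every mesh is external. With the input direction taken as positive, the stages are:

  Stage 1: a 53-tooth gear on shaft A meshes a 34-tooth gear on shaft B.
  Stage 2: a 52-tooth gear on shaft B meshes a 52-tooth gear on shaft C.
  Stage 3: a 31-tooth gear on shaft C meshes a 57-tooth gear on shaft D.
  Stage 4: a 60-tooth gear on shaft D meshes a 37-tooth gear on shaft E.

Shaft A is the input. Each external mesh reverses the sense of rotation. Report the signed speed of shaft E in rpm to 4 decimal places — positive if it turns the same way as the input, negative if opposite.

Stage 1 [53T→34T]: ω = 2570.0000×53/34 = 4006.1765 rpm, dir flips to −; running = −4006.1765
Stage 2 [52T→52T]: ω = 4006.1765×52/52 = 4006.1765 rpm, dir flips to +; running = +4006.1765
Stage 3 [31T→57T]: ω = 4006.1765×31/57 = 2178.7977 rpm, dir flips to −; running = −2178.7977
Stage 4 [60T→37T]: ω = 2178.7977×60/37 = 3533.1855 rpm, dir flips to +; running = +3533.1855

+3533.1855 rpm (same as input, |ω| = 3533.1855 rpm)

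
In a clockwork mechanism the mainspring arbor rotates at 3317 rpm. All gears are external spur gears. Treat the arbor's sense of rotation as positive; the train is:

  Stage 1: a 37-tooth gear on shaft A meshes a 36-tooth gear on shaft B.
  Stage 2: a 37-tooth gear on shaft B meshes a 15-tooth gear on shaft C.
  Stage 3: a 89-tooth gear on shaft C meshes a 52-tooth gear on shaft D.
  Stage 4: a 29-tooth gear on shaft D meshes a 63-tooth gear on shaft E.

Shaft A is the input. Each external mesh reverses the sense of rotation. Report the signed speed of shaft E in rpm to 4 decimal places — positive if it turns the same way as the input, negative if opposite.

Stage 1 [37T→36T]: ω = 3317.0000×37/36 = 3409.1389 rpm, dir flips to −; running = −3409.1389
Stage 2 [37T→15T]: ω = 3409.1389×37/15 = 8409.2093 rpm, dir flips to +; running = +8409.2093
Stage 3 [89T→52T]: ω = 8409.2093×89/52 = 14392.6851 rpm, dir flips to −; running = −14392.6851
Stage 4 [29T→63T]: ω = 14392.6851×29/63 = 6625.2042 rpm, dir flips to +; running = +6625.2042

+6625.2042 rpm (same as input, |ω| = 6625.2042 rpm)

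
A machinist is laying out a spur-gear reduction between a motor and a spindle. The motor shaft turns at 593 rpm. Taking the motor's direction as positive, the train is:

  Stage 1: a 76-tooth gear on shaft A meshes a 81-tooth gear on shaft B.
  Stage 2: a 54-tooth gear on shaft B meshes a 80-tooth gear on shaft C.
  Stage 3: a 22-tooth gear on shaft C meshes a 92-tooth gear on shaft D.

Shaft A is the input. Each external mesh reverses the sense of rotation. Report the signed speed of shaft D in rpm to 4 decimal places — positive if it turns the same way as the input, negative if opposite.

Stage 1 [76T→81T]: ω = 593.0000×76/81 = 556.3951 rpm, dir flips to −; running = −556.3951
Stage 2 [54T→80T]: ω = 556.3951×54/80 = 375.5667 rpm, dir flips to +; running = +375.5667
Stage 3 [22T→92T]: ω = 375.5667×22/92 = 89.8094 rpm, dir flips to −; running = −89.8094

-89.8094 rpm (opposite to input, |ω| = 89.8094 rpm)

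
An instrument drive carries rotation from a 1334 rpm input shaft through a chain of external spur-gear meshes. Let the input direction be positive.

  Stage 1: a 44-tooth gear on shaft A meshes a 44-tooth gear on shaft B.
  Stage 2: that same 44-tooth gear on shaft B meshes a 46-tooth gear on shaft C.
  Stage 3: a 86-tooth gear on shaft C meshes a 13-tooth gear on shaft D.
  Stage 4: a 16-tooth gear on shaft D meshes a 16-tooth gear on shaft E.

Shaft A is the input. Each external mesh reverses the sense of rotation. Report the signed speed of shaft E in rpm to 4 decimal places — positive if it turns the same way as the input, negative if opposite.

+8441.2308 rpm (same as input, |ω| = 8441.2308 rpm)

Stage 1 [44T→44T]: ω = 1334.0000×44/44 = 1334.0000 rpm, dir flips to −; running = −1334.0000
Stage 2 [44T→46T]: ω = 1334.0000×44/46 = 1276.0000 rpm, dir flips to +; running = +1276.0000
Stage 3 [86T→13T]: ω = 1276.0000×86/13 = 8441.2308 rpm, dir flips to −; running = −8441.2308
Stage 4 [16T→16T]: ω = 8441.2308×16/16 = 8441.2308 rpm, dir flips to +; running = +8441.2308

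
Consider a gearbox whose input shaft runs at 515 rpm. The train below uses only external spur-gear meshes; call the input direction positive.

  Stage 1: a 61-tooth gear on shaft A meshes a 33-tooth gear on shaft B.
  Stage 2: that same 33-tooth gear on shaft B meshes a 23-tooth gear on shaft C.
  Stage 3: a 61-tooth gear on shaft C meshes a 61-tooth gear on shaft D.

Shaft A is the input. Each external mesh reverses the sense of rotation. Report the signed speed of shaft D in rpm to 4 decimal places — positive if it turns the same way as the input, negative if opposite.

-1365.8696 rpm (opposite to input, |ω| = 1365.8696 rpm)

Stage 1 [61T→33T]: ω = 515.0000×61/33 = 951.9697 rpm, dir flips to −; running = −951.9697
Stage 2 [33T→23T]: ω = 951.9697×33/23 = 1365.8696 rpm, dir flips to +; running = +1365.8696
Stage 3 [61T→61T]: ω = 1365.8696×61/61 = 1365.8696 rpm, dir flips to −; running = −1365.8696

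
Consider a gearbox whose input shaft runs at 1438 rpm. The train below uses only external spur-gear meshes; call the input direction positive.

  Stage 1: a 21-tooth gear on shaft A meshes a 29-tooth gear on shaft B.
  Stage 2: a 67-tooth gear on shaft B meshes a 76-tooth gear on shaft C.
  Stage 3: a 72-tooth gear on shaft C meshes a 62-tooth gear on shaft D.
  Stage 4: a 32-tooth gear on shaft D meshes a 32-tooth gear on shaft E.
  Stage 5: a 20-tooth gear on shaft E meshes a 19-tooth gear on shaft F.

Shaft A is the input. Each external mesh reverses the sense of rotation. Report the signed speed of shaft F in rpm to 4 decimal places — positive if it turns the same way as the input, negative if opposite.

Stage 1 [21T→29T]: ω = 1438.0000×21/29 = 1041.3103 rpm, dir flips to −; running = −1041.3103
Stage 2 [67T→76T]: ω = 1041.3103×67/76 = 917.9973 rpm, dir flips to +; running = +917.9973
Stage 3 [72T→62T]: ω = 917.9973×72/62 = 1066.0614 rpm, dir flips to −; running = −1066.0614
Stage 4 [32T→32T]: ω = 1066.0614×32/32 = 1066.0614 rpm, dir flips to +; running = +1066.0614
Stage 5 [20T→19T]: ω = 1066.0614×20/19 = 1122.1698 rpm, dir flips to −; running = −1122.1698

-1122.1698 rpm (opposite to input, |ω| = 1122.1698 rpm)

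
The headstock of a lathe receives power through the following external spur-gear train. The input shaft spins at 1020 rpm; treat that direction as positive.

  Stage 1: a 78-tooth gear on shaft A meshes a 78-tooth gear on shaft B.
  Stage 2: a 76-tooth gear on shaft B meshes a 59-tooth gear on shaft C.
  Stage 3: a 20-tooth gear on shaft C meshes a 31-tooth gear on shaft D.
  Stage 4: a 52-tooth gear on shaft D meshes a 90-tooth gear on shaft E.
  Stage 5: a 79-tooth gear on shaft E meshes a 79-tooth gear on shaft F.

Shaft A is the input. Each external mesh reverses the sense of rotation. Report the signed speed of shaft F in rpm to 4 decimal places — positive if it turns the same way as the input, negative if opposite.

-489.7685 rpm (opposite to input, |ω| = 489.7685 rpm)

Stage 1 [78T→78T]: ω = 1020.0000×78/78 = 1020.0000 rpm, dir flips to −; running = −1020.0000
Stage 2 [76T→59T]: ω = 1020.0000×76/59 = 1313.8983 rpm, dir flips to +; running = +1313.8983
Stage 3 [20T→31T]: ω = 1313.8983×20/31 = 847.6763 rpm, dir flips to −; running = −847.6763
Stage 4 [52T→90T]: ω = 847.6763×52/90 = 489.7685 rpm, dir flips to +; running = +489.7685
Stage 5 [79T→79T]: ω = 489.7685×79/79 = 489.7685 rpm, dir flips to −; running = −489.7685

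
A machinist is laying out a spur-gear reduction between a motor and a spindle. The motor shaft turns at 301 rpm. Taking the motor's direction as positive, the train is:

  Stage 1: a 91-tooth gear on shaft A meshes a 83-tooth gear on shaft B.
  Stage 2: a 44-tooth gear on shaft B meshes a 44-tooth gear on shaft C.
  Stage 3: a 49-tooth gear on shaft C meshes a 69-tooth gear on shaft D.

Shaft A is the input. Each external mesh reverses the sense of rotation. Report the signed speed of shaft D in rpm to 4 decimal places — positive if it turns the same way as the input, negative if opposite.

Stage 1 [91T→83T]: ω = 301.0000×91/83 = 330.0120 rpm, dir flips to −; running = −330.0120
Stage 2 [44T→44T]: ω = 330.0120×44/44 = 330.0120 rpm, dir flips to +; running = +330.0120
Stage 3 [49T→69T]: ω = 330.0120×49/69 = 234.3564 rpm, dir flips to −; running = −234.3564

-234.3564 rpm (opposite to input, |ω| = 234.3564 rpm)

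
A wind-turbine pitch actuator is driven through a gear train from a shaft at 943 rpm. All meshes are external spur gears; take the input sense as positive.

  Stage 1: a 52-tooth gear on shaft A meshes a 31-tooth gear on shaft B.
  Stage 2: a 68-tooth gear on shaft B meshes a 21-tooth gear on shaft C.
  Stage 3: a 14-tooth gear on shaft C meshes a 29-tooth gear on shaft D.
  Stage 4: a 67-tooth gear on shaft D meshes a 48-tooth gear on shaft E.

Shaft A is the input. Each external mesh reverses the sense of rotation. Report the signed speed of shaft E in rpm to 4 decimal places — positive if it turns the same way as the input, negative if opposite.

+3451.4896 rpm (same as input, |ω| = 3451.4896 rpm)

Stage 1 [52T→31T]: ω = 943.0000×52/31 = 1581.8065 rpm, dir flips to −; running = −1581.8065
Stage 2 [68T→21T]: ω = 1581.8065×68/21 = 5122.0399 rpm, dir flips to +; running = +5122.0399
Stage 3 [14T→29T]: ω = 5122.0399×14/29 = 2472.7089 rpm, dir flips to −; running = −2472.7089
Stage 4 [67T→48T]: ω = 2472.7089×67/48 = 3451.4896 rpm, dir flips to +; running = +3451.4896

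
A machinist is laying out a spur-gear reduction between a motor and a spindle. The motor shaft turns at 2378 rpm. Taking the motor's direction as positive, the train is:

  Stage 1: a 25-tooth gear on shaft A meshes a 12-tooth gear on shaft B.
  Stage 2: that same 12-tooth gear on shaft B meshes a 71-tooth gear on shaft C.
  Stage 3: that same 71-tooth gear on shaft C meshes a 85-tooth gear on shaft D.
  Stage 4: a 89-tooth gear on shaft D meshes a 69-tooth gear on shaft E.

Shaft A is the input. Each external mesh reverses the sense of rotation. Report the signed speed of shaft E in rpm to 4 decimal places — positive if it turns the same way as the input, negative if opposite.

+902.1398 rpm (same as input, |ω| = 902.1398 rpm)

Stage 1 [25T→12T]: ω = 2378.0000×25/12 = 4954.1667 rpm, dir flips to −; running = −4954.1667
Stage 2 [12T→71T]: ω = 4954.1667×12/71 = 837.3239 rpm, dir flips to +; running = +837.3239
Stage 3 [71T→85T]: ω = 837.3239×71/85 = 699.4118 rpm, dir flips to −; running = −699.4118
Stage 4 [89T→69T]: ω = 699.4118×89/69 = 902.1398 rpm, dir flips to +; running = +902.1398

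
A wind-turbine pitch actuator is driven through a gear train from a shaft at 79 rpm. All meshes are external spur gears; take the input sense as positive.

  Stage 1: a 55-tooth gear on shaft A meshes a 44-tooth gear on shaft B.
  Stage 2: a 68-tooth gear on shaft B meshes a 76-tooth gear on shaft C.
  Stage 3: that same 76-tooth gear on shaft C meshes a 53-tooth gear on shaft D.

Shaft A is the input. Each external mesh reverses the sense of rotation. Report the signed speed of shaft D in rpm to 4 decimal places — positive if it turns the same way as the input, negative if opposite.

-126.6981 rpm (opposite to input, |ω| = 126.6981 rpm)

Stage 1 [55T→44T]: ω = 79.0000×55/44 = 98.7500 rpm, dir flips to −; running = −98.7500
Stage 2 [68T→76T]: ω = 98.7500×68/76 = 88.3553 rpm, dir flips to +; running = +88.3553
Stage 3 [76T→53T]: ω = 88.3553×76/53 = 126.6981 rpm, dir flips to −; running = −126.6981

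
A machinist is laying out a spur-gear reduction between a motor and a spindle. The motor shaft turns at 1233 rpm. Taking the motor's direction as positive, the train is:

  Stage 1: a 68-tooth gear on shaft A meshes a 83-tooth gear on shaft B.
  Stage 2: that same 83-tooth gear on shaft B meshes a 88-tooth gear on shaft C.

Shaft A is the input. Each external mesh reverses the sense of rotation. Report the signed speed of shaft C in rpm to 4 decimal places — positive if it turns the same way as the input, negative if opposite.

Stage 1 [68T→83T]: ω = 1233.0000×68/83 = 1010.1687 rpm, dir flips to −; running = −1010.1687
Stage 2 [83T→88T]: ω = 1010.1687×83/88 = 952.7727 rpm, dir flips to +; running = +952.7727

+952.7727 rpm (same as input, |ω| = 952.7727 rpm)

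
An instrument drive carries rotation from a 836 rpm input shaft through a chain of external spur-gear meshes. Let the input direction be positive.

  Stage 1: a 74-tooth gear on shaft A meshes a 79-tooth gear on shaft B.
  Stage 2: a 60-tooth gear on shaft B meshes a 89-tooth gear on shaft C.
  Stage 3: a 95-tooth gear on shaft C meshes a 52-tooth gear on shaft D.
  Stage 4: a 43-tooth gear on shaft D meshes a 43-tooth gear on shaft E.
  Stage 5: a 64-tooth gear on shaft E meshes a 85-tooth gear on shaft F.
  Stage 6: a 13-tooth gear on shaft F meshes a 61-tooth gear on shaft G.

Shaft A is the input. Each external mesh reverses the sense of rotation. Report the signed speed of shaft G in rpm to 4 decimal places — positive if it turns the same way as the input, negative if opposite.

Stage 1 [74T→79T]: ω = 836.0000×74/79 = 783.0886 rpm, dir flips to −; running = −783.0886
Stage 2 [60T→89T]: ω = 783.0886×60/89 = 527.9249 rpm, dir flips to +; running = +527.9249
Stage 3 [95T→52T]: ω = 527.9249×95/52 = 964.4782 rpm, dir flips to −; running = −964.4782
Stage 4 [43T→43T]: ω = 964.4782×43/43 = 964.4782 rpm, dir flips to +; running = +964.4782
Stage 5 [64T→85T]: ω = 964.4782×64/85 = 726.1953 rpm, dir flips to −; running = −726.1953
Stage 6 [13T→61T]: ω = 726.1953×13/61 = 154.7629 rpm, dir flips to +; running = +154.7629

+154.7629 rpm (same as input, |ω| = 154.7629 rpm)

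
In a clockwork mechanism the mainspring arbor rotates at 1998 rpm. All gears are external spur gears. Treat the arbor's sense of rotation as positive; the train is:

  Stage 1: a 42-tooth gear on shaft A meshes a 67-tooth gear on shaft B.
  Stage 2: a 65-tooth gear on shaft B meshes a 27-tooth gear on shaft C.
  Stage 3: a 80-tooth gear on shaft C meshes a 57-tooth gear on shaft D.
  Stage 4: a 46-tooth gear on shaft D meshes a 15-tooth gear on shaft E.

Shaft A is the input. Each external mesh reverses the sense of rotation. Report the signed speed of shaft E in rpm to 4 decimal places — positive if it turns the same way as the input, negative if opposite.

Stage 1 [42T→67T]: ω = 1998.0000×42/67 = 1252.4776 rpm, dir flips to −; running = −1252.4776
Stage 2 [65T→27T]: ω = 1252.4776×65/27 = 3015.2239 rpm, dir flips to +; running = +3015.2239
Stage 3 [80T→57T]: ω = 3015.2239×80/57 = 4231.8932 rpm, dir flips to −; running = −4231.8932
Stage 4 [46T→15T]: ω = 4231.8932×46/15 = 12977.8057 rpm, dir flips to +; running = +12977.8057

+12977.8057 rpm (same as input, |ω| = 12977.8057 rpm)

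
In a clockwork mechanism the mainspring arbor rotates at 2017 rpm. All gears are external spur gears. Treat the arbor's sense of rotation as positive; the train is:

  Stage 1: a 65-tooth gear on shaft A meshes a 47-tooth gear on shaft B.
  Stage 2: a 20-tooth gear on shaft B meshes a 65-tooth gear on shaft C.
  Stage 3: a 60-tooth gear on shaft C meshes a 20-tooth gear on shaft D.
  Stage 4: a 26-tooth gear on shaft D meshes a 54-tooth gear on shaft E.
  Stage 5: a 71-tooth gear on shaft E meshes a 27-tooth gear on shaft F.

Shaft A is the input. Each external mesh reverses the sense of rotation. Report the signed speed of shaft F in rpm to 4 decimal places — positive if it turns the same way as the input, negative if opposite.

Stage 1 [65T→47T]: ω = 2017.0000×65/47 = 2789.4681 rpm, dir flips to −; running = −2789.4681
Stage 2 [20T→65T]: ω = 2789.4681×20/65 = 858.2979 rpm, dir flips to +; running = +858.2979
Stage 3 [60T→20T]: ω = 858.2979×60/20 = 2574.8936 rpm, dir flips to −; running = −2574.8936
Stage 4 [26T→54T]: ω = 2574.8936×26/54 = 1239.7636 rpm, dir flips to +; running = +1239.7636
Stage 5 [71T→27T]: ω = 1239.7636×71/27 = 3260.1191 rpm, dir flips to −; running = −3260.1191

-3260.1191 rpm (opposite to input, |ω| = 3260.1191 rpm)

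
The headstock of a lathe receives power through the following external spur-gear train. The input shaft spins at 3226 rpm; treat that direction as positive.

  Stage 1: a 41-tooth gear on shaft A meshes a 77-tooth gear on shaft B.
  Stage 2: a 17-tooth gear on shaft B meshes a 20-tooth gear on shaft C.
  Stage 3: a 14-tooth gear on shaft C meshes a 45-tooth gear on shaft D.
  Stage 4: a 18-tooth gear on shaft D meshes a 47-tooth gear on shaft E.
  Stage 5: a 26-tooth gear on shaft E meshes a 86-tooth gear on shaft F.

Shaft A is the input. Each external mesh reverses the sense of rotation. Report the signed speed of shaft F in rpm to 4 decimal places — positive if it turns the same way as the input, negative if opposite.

-52.5946 rpm (opposite to input, |ω| = 52.5946 rpm)

Stage 1 [41T→77T]: ω = 3226.0000×41/77 = 1717.7403 rpm, dir flips to −; running = −1717.7403
Stage 2 [17T→20T]: ω = 1717.7403×17/20 = 1460.0792 rpm, dir flips to +; running = +1460.0792
Stage 3 [14T→45T]: ω = 1460.0792×14/45 = 454.2469 rpm, dir flips to −; running = −454.2469
Stage 4 [18T→47T]: ω = 454.2469×18/47 = 173.9669 rpm, dir flips to +; running = +173.9669
Stage 5 [26T→86T]: ω = 173.9669×26/86 = 52.5946 rpm, dir flips to −; running = −52.5946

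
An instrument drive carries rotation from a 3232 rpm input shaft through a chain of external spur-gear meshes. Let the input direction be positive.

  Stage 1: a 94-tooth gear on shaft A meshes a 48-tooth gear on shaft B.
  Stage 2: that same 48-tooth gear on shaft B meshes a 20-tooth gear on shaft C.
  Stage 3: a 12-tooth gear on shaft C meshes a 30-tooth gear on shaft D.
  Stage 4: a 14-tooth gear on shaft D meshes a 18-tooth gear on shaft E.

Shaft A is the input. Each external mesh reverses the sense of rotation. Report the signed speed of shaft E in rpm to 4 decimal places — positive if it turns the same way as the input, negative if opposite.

Stage 1 [94T→48T]: ω = 3232.0000×94/48 = 6329.3333 rpm, dir flips to −; running = −6329.3333
Stage 2 [48T→20T]: ω = 6329.3333×48/20 = 15190.4000 rpm, dir flips to +; running = +15190.4000
Stage 3 [12T→30T]: ω = 15190.4000×12/30 = 6076.1600 rpm, dir flips to −; running = −6076.1600
Stage 4 [14T→18T]: ω = 6076.1600×14/18 = 4725.9022 rpm, dir flips to +; running = +4725.9022

+4725.9022 rpm (same as input, |ω| = 4725.9022 rpm)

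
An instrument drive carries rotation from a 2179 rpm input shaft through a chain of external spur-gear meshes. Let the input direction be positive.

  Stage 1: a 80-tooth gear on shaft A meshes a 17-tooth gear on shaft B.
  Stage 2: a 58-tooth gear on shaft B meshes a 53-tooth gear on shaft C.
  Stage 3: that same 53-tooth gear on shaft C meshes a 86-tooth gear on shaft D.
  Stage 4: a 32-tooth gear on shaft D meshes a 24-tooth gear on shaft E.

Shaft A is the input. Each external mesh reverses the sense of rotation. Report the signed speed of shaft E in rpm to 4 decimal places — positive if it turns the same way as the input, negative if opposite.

+9220.7570 rpm (same as input, |ω| = 9220.7570 rpm)

Stage 1 [80T→17T]: ω = 2179.0000×80/17 = 10254.1176 rpm, dir flips to −; running = −10254.1176
Stage 2 [58T→53T]: ω = 10254.1176×58/53 = 11221.4872 rpm, dir flips to +; running = +11221.4872
Stage 3 [53T→86T]: ω = 11221.4872×53/86 = 6915.5677 rpm, dir flips to −; running = −6915.5677
Stage 4 [32T→24T]: ω = 6915.5677×32/24 = 9220.7570 rpm, dir flips to +; running = +9220.7570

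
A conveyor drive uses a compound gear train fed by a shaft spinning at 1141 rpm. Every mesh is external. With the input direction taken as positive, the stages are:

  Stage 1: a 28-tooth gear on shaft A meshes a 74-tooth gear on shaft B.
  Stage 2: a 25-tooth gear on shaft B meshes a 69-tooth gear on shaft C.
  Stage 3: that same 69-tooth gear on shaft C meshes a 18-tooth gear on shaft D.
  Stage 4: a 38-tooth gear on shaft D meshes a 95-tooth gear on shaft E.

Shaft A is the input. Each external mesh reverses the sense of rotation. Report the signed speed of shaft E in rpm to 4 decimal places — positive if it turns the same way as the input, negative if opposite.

Stage 1 [28T→74T]: ω = 1141.0000×28/74 = 431.7297 rpm, dir flips to −; running = −431.7297
Stage 2 [25T→69T]: ω = 431.7297×25/69 = 156.4238 rpm, dir flips to +; running = +156.4238
Stage 3 [69T→18T]: ω = 156.4238×69/18 = 599.6246 rpm, dir flips to −; running = −599.6246
Stage 4 [38T→95T]: ω = 599.6246×38/95 = 239.8498 rpm, dir flips to +; running = +239.8498

+239.8498 rpm (same as input, |ω| = 239.8498 rpm)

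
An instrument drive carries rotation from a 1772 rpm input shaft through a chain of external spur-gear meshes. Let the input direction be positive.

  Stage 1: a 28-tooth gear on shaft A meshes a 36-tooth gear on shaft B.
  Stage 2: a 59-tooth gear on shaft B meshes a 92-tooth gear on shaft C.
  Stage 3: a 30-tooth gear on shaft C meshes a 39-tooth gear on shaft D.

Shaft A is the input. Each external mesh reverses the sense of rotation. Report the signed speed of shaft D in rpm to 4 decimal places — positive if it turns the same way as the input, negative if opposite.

Stage 1 [28T→36T]: ω = 1772.0000×28/36 = 1378.2222 rpm, dir flips to −; running = −1378.2222
Stage 2 [59T→92T]: ω = 1378.2222×59/92 = 883.8599 rpm, dir flips to +; running = +883.8599
Stage 3 [30T→39T]: ω = 883.8599×30/39 = 679.8922 rpm, dir flips to −; running = −679.8922

-679.8922 rpm (opposite to input, |ω| = 679.8922 rpm)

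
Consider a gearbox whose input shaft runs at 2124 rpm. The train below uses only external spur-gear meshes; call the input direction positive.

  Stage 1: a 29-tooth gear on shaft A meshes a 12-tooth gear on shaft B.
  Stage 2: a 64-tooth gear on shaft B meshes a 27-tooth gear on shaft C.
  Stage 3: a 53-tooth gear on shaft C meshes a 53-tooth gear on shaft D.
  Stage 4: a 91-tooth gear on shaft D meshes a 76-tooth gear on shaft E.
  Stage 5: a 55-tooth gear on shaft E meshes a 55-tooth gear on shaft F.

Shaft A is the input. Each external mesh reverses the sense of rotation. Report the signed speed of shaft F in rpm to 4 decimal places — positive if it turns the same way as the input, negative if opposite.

-14568.5146 rpm (opposite to input, |ω| = 14568.5146 rpm)

Stage 1 [29T→12T]: ω = 2124.0000×29/12 = 5133.0000 rpm, dir flips to −; running = −5133.0000
Stage 2 [64T→27T]: ω = 5133.0000×64/27 = 12167.1111 rpm, dir flips to +; running = +12167.1111
Stage 3 [53T→53T]: ω = 12167.1111×53/53 = 12167.1111 rpm, dir flips to −; running = −12167.1111
Stage 4 [91T→76T]: ω = 12167.1111×91/76 = 14568.5146 rpm, dir flips to +; running = +14568.5146
Stage 5 [55T→55T]: ω = 14568.5146×55/55 = 14568.5146 rpm, dir flips to −; running = −14568.5146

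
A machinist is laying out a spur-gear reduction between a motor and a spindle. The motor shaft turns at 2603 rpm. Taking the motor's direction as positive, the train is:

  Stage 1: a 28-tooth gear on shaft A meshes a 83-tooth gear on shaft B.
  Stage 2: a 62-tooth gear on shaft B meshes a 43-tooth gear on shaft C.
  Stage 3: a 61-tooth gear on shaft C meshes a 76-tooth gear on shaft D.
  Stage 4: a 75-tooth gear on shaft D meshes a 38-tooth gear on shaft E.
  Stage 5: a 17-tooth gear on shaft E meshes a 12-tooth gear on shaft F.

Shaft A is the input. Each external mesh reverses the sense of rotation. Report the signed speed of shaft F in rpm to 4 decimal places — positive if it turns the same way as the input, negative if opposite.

-2841.4429 rpm (opposite to input, |ω| = 2841.4429 rpm)

Stage 1 [28T→83T]: ω = 2603.0000×28/83 = 878.1205 rpm, dir flips to −; running = −878.1205
Stage 2 [62T→43T]: ω = 878.1205×62/43 = 1266.1272 rpm, dir flips to +; running = +1266.1272
Stage 3 [61T→76T]: ω = 1266.1272×61/76 = 1016.2337 rpm, dir flips to −; running = −1016.2337
Stage 4 [75T→38T]: ω = 1016.2337×75/38 = 2005.7244 rpm, dir flips to +; running = +2005.7244
Stage 5 [17T→12T]: ω = 2005.7244×17/12 = 2841.4429 rpm, dir flips to −; running = −2841.4429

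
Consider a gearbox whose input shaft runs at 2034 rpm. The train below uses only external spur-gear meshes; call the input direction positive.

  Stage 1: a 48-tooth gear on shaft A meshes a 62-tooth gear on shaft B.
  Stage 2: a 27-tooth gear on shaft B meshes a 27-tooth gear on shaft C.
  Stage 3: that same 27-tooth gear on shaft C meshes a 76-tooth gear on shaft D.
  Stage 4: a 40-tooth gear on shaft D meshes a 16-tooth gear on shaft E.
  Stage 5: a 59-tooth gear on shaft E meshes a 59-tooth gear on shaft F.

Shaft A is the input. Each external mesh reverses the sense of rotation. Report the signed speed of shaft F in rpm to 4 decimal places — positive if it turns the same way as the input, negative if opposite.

-1398.5908 rpm (opposite to input, |ω| = 1398.5908 rpm)

Stage 1 [48T→62T]: ω = 2034.0000×48/62 = 1574.7097 rpm, dir flips to −; running = −1574.7097
Stage 2 [27T→27T]: ω = 1574.7097×27/27 = 1574.7097 rpm, dir flips to +; running = +1574.7097
Stage 3 [27T→76T]: ω = 1574.7097×27/76 = 559.4363 rpm, dir flips to −; running = −559.4363
Stage 4 [40T→16T]: ω = 559.4363×40/16 = 1398.5908 rpm, dir flips to +; running = +1398.5908
Stage 5 [59T→59T]: ω = 1398.5908×59/59 = 1398.5908 rpm, dir flips to −; running = −1398.5908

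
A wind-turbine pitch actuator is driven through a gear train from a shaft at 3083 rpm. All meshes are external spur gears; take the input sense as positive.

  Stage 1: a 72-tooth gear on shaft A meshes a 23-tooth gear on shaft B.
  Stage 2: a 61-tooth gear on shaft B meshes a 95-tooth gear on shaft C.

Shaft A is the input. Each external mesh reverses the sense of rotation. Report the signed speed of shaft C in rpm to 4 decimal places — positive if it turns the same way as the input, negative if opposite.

Stage 1 [72T→23T]: ω = 3083.0000×72/23 = 9651.1304 rpm, dir flips to −; running = −9651.1304
Stage 2 [61T→95T]: ω = 9651.1304×61/95 = 6197.0416 rpm, dir flips to +; running = +6197.0416

+6197.0416 rpm (same as input, |ω| = 6197.0416 rpm)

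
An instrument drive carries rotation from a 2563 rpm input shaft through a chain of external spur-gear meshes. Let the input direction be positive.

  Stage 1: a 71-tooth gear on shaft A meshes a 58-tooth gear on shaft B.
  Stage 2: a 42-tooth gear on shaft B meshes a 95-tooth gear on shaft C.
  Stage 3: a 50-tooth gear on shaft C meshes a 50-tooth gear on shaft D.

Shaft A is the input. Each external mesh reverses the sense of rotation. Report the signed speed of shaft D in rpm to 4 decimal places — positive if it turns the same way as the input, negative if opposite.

Stage 1 [71T→58T]: ω = 2563.0000×71/58 = 3137.4655 rpm, dir flips to −; running = −3137.4655
Stage 2 [42T→95T]: ω = 3137.4655×42/95 = 1387.0900 rpm, dir flips to +; running = +1387.0900
Stage 3 [50T→50T]: ω = 1387.0900×50/50 = 1387.0900 rpm, dir flips to −; running = −1387.0900

-1387.0900 rpm (opposite to input, |ω| = 1387.0900 rpm)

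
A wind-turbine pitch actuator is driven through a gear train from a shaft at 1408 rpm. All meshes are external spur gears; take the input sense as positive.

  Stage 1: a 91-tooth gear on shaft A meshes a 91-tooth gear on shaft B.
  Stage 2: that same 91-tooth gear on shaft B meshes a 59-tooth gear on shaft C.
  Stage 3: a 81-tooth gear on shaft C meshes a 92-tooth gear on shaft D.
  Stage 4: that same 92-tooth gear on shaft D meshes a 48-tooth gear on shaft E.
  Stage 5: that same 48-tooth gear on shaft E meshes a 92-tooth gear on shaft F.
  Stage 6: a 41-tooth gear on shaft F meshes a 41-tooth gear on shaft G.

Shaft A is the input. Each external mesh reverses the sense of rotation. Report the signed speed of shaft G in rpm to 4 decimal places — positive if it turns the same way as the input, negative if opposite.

+1912.0059 rpm (same as input, |ω| = 1912.0059 rpm)

Stage 1 [91T→91T]: ω = 1408.0000×91/91 = 1408.0000 rpm, dir flips to −; running = −1408.0000
Stage 2 [91T→59T]: ω = 1408.0000×91/59 = 2171.6610 rpm, dir flips to +; running = +2171.6610
Stage 3 [81T→92T]: ω = 2171.6610×81/92 = 1912.0059 rpm, dir flips to −; running = −1912.0059
Stage 4 [92T→48T]: ω = 1912.0059×92/48 = 3664.6780 rpm, dir flips to +; running = +3664.6780
Stage 5 [48T→92T]: ω = 3664.6780×48/92 = 1912.0059 rpm, dir flips to −; running = −1912.0059
Stage 6 [41T→41T]: ω = 1912.0059×41/41 = 1912.0059 rpm, dir flips to +; running = +1912.0059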